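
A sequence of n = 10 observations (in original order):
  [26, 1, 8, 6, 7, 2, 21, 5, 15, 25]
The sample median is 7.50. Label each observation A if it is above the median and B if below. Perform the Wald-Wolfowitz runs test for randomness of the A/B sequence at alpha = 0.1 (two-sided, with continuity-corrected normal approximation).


Step 1: Compute median = 7.50; label A = above, B = below.
Labels in order: ABABBBABAA  (n_A = 5, n_B = 5)
Step 2: Count runs R = 7.
Step 3: Under H0 (random ordering), E[R] = 2*n_A*n_B/(n_A+n_B) + 1 = 2*5*5/10 + 1 = 6.0000.
        Var[R] = 2*n_A*n_B*(2*n_A*n_B - n_A - n_B) / ((n_A+n_B)^2 * (n_A+n_B-1)) = 2000/900 = 2.2222.
        SD[R] = 1.4907.
Step 4: Continuity-corrected z = (R - 0.5 - E[R]) / SD[R] = (7 - 0.5 - 6.0000) / 1.4907 = 0.3354.
Step 5: Two-sided p-value via normal approximation = 2*(1 - Phi(|z|)) = 0.737316.
Step 6: alpha = 0.1. fail to reject H0.

R = 7, z = 0.3354, p = 0.737316, fail to reject H0.


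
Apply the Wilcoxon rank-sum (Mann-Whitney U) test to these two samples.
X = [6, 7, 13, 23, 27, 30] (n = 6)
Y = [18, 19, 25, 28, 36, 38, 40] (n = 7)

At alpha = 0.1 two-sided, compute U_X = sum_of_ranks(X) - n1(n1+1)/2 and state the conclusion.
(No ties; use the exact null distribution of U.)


Step 1: Combine and sort all 13 observations; assign midranks.
sorted (value, group): (6,X), (7,X), (13,X), (18,Y), (19,Y), (23,X), (25,Y), (27,X), (28,Y), (30,X), (36,Y), (38,Y), (40,Y)
ranks: 6->1, 7->2, 13->3, 18->4, 19->5, 23->6, 25->7, 27->8, 28->9, 30->10, 36->11, 38->12, 40->13
Step 2: Rank sum for X: R1 = 1 + 2 + 3 + 6 + 8 + 10 = 30.
Step 3: U_X = R1 - n1(n1+1)/2 = 30 - 6*7/2 = 30 - 21 = 9.
       U_Y = n1*n2 - U_X = 42 - 9 = 33.
Step 4: No ties, so the exact null distribution of U (based on enumerating the C(13,6) = 1716 equally likely rank assignments) gives the two-sided p-value.
Step 5: p-value = 0.101399; compare to alpha = 0.1. fail to reject H0.

U_X = 9, p = 0.101399, fail to reject H0 at alpha = 0.1.


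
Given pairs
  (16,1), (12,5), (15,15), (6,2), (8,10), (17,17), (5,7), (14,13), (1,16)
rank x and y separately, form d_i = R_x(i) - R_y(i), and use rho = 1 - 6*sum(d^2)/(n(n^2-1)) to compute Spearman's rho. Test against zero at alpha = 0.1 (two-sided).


Step 1: Rank x and y separately (midranks; no ties here).
rank(x): 16->8, 12->5, 15->7, 6->3, 8->4, 17->9, 5->2, 14->6, 1->1
rank(y): 1->1, 5->3, 15->7, 2->2, 10->5, 17->9, 7->4, 13->6, 16->8
Step 2: d_i = R_x(i) - R_y(i); compute d_i^2.
  (8-1)^2=49, (5-3)^2=4, (7-7)^2=0, (3-2)^2=1, (4-5)^2=1, (9-9)^2=0, (2-4)^2=4, (6-6)^2=0, (1-8)^2=49
sum(d^2) = 108.
Step 3: rho = 1 - 6*108 / (9*(9^2 - 1)) = 1 - 648/720 = 0.100000.
Step 4: Under H0, t = rho * sqrt((n-2)/(1-rho^2)) = 0.2659 ~ t(7).
Step 5: Two-sided p-value from the t-distribution with 7 df = 0.797972.
Step 6: alpha = 0.1. fail to reject H0.

rho = 0.1000, p = 0.797972, fail to reject H0 at alpha = 0.1.


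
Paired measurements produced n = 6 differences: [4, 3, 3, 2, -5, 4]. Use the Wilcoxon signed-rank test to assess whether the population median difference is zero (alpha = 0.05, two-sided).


Step 1: Drop any zero differences (none here) and take |d_i|.
|d| = [4, 3, 3, 2, 5, 4]
Step 2: Midrank |d_i| (ties get averaged ranks).
ranks: |4|->4.5, |3|->2.5, |3|->2.5, |2|->1, |5|->6, |4|->4.5
Step 3: Attach original signs; sum ranks with positive sign and with negative sign.
W+ = 4.5 + 2.5 + 2.5 + 1 + 4.5 = 15
W- = 6 = 6
(Check: W+ + W- = 21 should equal n(n+1)/2 = 21.)
Step 4: Test statistic W = min(W+, W-) = 6.
Step 5: Ties in |d|, so use the tie-corrected normal approximation.
        E[W] = n(n+1)/4 = 6*7/4 = 10.5.
        Tie groups: |d|=3 (t=2), |d|=4 (t=2); sum(t^3 - t) = 12.
        Var[W] = n(n+1)(2n+1)/24 - sum(t^3-t)/48 = 546/24 - 12/48 = 22.5.
        z = (W - E[W]) / sqrt(Var[W]) = (6 - 10.5) / 4.7434 = -0.9487.
        Two-sided p = 2*Phi(z) = 0.342782.
Step 6: alpha = 0.05. fail to reject H0.

W+ = 15, W- = 6, W = min = 6, p = 0.342782, fail to reject H0.


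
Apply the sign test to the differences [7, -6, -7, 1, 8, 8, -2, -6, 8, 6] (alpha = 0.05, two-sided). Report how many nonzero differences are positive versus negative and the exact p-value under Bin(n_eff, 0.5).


Step 1: Discard zero differences. Original n = 10; n_eff = number of nonzero differences = 10.
Nonzero differences (with sign): +7, -6, -7, +1, +8, +8, -2, -6, +8, +6
Step 2: Count signs: positive = 6, negative = 4.
Step 3: Under H0: P(positive) = 0.5, so the number of positives S ~ Bin(10, 0.5).
Step 4: Two-sided exact p-value = sum of Bin(10,0.5) probabilities at or below the observed probability = 0.753906.
Step 5: alpha = 0.05. fail to reject H0.

n_eff = 10, pos = 6, neg = 4, p = 0.753906, fail to reject H0.


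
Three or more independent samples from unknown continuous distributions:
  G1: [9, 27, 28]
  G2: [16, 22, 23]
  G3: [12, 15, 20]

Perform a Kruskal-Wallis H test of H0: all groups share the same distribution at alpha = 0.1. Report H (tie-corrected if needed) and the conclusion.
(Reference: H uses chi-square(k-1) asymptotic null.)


Step 1: Combine all N = 9 observations and assign midranks.
sorted (value, group, rank): (9,G1,1), (12,G3,2), (15,G3,3), (16,G2,4), (20,G3,5), (22,G2,6), (23,G2,7), (27,G1,8), (28,G1,9)
Step 2: Sum ranks within each group.
R_1 = 18 (n_1 = 3)
R_2 = 17 (n_2 = 3)
R_3 = 10 (n_3 = 3)
Step 3: H = 12/(N(N+1)) * sum(R_i^2/n_i) - 3(N+1)
     = 12/(9*10) * (18^2/3 + 17^2/3 + 10^2/3) - 3*10
     = 0.133333 * 237.667 - 30
     = 1.688889.
Step 4: No ties, so H is used without correction.
Step 5: Under H0, H ~ chi^2(2); p-value = 0.429796.
Step 6: alpha = 0.1. fail to reject H0.

H = 1.6889, df = 2, p = 0.429796, fail to reject H0.


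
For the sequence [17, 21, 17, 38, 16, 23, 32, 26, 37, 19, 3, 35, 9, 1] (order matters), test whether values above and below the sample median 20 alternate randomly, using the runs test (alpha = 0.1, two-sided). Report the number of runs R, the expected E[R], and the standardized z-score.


Step 1: Compute median = 20; label A = above, B = below.
Labels in order: BABABAAAABBABB  (n_A = 7, n_B = 7)
Step 2: Count runs R = 9.
Step 3: Under H0 (random ordering), E[R] = 2*n_A*n_B/(n_A+n_B) + 1 = 2*7*7/14 + 1 = 8.0000.
        Var[R] = 2*n_A*n_B*(2*n_A*n_B - n_A - n_B) / ((n_A+n_B)^2 * (n_A+n_B-1)) = 8232/2548 = 3.2308.
        SD[R] = 1.7974.
Step 4: Continuity-corrected z = (R - 0.5 - E[R]) / SD[R] = (9 - 0.5 - 8.0000) / 1.7974 = 0.2782.
Step 5: Two-sided p-value via normal approximation = 2*(1 - Phi(|z|)) = 0.780879.
Step 6: alpha = 0.1. fail to reject H0.

R = 9, z = 0.2782, p = 0.780879, fail to reject H0.


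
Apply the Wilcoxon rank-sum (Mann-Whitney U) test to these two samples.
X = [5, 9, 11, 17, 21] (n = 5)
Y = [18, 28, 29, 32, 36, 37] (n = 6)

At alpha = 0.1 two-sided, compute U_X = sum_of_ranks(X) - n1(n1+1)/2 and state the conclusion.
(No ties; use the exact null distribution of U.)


Step 1: Combine and sort all 11 observations; assign midranks.
sorted (value, group): (5,X), (9,X), (11,X), (17,X), (18,Y), (21,X), (28,Y), (29,Y), (32,Y), (36,Y), (37,Y)
ranks: 5->1, 9->2, 11->3, 17->4, 18->5, 21->6, 28->7, 29->8, 32->9, 36->10, 37->11
Step 2: Rank sum for X: R1 = 1 + 2 + 3 + 4 + 6 = 16.
Step 3: U_X = R1 - n1(n1+1)/2 = 16 - 5*6/2 = 16 - 15 = 1.
       U_Y = n1*n2 - U_X = 30 - 1 = 29.
Step 4: No ties, so the exact null distribution of U (based on enumerating the C(11,5) = 462 equally likely rank assignments) gives the two-sided p-value.
Step 5: p-value = 0.008658; compare to alpha = 0.1. reject H0.

U_X = 1, p = 0.008658, reject H0 at alpha = 0.1.


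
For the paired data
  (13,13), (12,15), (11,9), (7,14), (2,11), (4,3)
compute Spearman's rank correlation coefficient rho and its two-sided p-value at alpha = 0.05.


Step 1: Rank x and y separately (midranks; no ties here).
rank(x): 13->6, 12->5, 11->4, 7->3, 2->1, 4->2
rank(y): 13->4, 15->6, 9->2, 14->5, 11->3, 3->1
Step 2: d_i = R_x(i) - R_y(i); compute d_i^2.
  (6-4)^2=4, (5-6)^2=1, (4-2)^2=4, (3-5)^2=4, (1-3)^2=4, (2-1)^2=1
sum(d^2) = 18.
Step 3: rho = 1 - 6*18 / (6*(6^2 - 1)) = 1 - 108/210 = 0.485714.
Step 4: Under H0, t = rho * sqrt((n-2)/(1-rho^2)) = 1.1113 ~ t(4).
Step 5: Two-sided p-value from the t-distribution with 4 df = 0.328723.
Step 6: alpha = 0.05. fail to reject H0.

rho = 0.4857, p = 0.328723, fail to reject H0 at alpha = 0.05.


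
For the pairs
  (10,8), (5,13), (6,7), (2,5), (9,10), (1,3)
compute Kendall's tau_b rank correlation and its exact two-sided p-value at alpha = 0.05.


Step 1: Enumerate the 15 unordered pairs (i,j) with i<j and classify each by sign(x_j-x_i) * sign(y_j-y_i).
  (1,2):dx=-5,dy=+5->D; (1,3):dx=-4,dy=-1->C; (1,4):dx=-8,dy=-3->C; (1,5):dx=-1,dy=+2->D
  (1,6):dx=-9,dy=-5->C; (2,3):dx=+1,dy=-6->D; (2,4):dx=-3,dy=-8->C; (2,5):dx=+4,dy=-3->D
  (2,6):dx=-4,dy=-10->C; (3,4):dx=-4,dy=-2->C; (3,5):dx=+3,dy=+3->C; (3,6):dx=-5,dy=-4->C
  (4,5):dx=+7,dy=+5->C; (4,6):dx=-1,dy=-2->C; (5,6):dx=-8,dy=-7->C
Step 2: C = 11, D = 4, total pairs = 15.
Step 3: tau = (C - D)/(n(n-1)/2) = (11 - 4)/15 = 0.466667.
Step 4: Exact two-sided p-value (enumerate n! = 720 permutations of y under H0): p = 0.272222.
Step 5: alpha = 0.05. fail to reject H0.

tau_b = 0.4667 (C=11, D=4), p = 0.272222, fail to reject H0.


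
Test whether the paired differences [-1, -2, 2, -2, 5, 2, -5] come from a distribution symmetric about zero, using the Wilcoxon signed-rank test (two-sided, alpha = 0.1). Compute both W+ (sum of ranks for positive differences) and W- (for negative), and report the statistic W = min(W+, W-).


Step 1: Drop any zero differences (none here) and take |d_i|.
|d| = [1, 2, 2, 2, 5, 2, 5]
Step 2: Midrank |d_i| (ties get averaged ranks).
ranks: |1|->1, |2|->3.5, |2|->3.5, |2|->3.5, |5|->6.5, |2|->3.5, |5|->6.5
Step 3: Attach original signs; sum ranks with positive sign and with negative sign.
W+ = 3.5 + 6.5 + 3.5 = 13.5
W- = 1 + 3.5 + 3.5 + 6.5 = 14.5
(Check: W+ + W- = 28 should equal n(n+1)/2 = 28.)
Step 4: Test statistic W = min(W+, W-) = 13.5.
Step 5: Ties in |d|, so use the tie-corrected normal approximation.
        E[W] = n(n+1)/4 = 7*8/4 = 14.
        Tie groups: |d|=2 (t=4), |d|=5 (t=2); sum(t^3 - t) = 66.
        Var[W] = n(n+1)(2n+1)/24 - sum(t^3-t)/48 = 840/24 - 66/48 = 33.625.
        z = (W - E[W]) / sqrt(Var[W]) = (13.5 - 14) / 5.7987 = -0.0862.
        Two-sided p = 2*Phi(z) = 0.931287.
Step 6: alpha = 0.1. fail to reject H0.

W+ = 13.5, W- = 14.5, W = min = 13.5, p = 0.931287, fail to reject H0.


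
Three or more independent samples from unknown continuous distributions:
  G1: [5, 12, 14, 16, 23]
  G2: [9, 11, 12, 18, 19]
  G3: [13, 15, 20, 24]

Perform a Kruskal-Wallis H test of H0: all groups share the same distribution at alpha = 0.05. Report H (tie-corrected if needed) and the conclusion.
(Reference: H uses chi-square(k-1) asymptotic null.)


Step 1: Combine all N = 14 observations and assign midranks.
sorted (value, group, rank): (5,G1,1), (9,G2,2), (11,G2,3), (12,G1,4.5), (12,G2,4.5), (13,G3,6), (14,G1,7), (15,G3,8), (16,G1,9), (18,G2,10), (19,G2,11), (20,G3,12), (23,G1,13), (24,G3,14)
Step 2: Sum ranks within each group.
R_1 = 34.5 (n_1 = 5)
R_2 = 30.5 (n_2 = 5)
R_3 = 40 (n_3 = 4)
Step 3: H = 12/(N(N+1)) * sum(R_i^2/n_i) - 3(N+1)
     = 12/(14*15) * (34.5^2/5 + 30.5^2/5 + 40^2/4) - 3*15
     = 0.057143 * 824.1 - 45
     = 2.091429.
Step 4: Ties present; correction factor C = 1 - 6/(14^3 - 14) = 0.997802. Corrected H = 2.091429 / 0.997802 = 2.096035.
Step 5: Under H0, H ~ chi^2(2); p-value = 0.350632.
Step 6: alpha = 0.05. fail to reject H0.

H = 2.0960, df = 2, p = 0.350632, fail to reject H0.


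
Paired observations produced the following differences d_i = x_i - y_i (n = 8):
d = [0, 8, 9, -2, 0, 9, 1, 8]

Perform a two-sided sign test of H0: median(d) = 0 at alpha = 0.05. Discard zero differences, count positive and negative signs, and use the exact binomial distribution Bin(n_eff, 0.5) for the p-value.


Step 1: Discard zero differences. Original n = 8; n_eff = number of nonzero differences = 6.
Nonzero differences (with sign): +8, +9, -2, +9, +1, +8
Step 2: Count signs: positive = 5, negative = 1.
Step 3: Under H0: P(positive) = 0.5, so the number of positives S ~ Bin(6, 0.5).
Step 4: Two-sided exact p-value = sum of Bin(6,0.5) probabilities at or below the observed probability = 0.218750.
Step 5: alpha = 0.05. fail to reject H0.

n_eff = 6, pos = 5, neg = 1, p = 0.218750, fail to reject H0.


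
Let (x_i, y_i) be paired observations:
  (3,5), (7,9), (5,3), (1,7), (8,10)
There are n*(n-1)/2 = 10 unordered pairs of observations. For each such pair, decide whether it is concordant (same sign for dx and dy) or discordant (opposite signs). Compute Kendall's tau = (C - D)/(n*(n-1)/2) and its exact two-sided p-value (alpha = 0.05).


Step 1: Enumerate the 10 unordered pairs (i,j) with i<j and classify each by sign(x_j-x_i) * sign(y_j-y_i).
  (1,2):dx=+4,dy=+4->C; (1,3):dx=+2,dy=-2->D; (1,4):dx=-2,dy=+2->D; (1,5):dx=+5,dy=+5->C
  (2,3):dx=-2,dy=-6->C; (2,4):dx=-6,dy=-2->C; (2,5):dx=+1,dy=+1->C; (3,4):dx=-4,dy=+4->D
  (3,5):dx=+3,dy=+7->C; (4,5):dx=+7,dy=+3->C
Step 2: C = 7, D = 3, total pairs = 10.
Step 3: tau = (C - D)/(n(n-1)/2) = (7 - 3)/10 = 0.400000.
Step 4: Exact two-sided p-value (enumerate n! = 120 permutations of y under H0): p = 0.483333.
Step 5: alpha = 0.05. fail to reject H0.

tau_b = 0.4000 (C=7, D=3), p = 0.483333, fail to reject H0.


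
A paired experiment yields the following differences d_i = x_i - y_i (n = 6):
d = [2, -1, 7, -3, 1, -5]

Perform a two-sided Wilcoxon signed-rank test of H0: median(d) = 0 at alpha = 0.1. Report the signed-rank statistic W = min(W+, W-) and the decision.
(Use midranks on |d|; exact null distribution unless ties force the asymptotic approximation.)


Step 1: Drop any zero differences (none here) and take |d_i|.
|d| = [2, 1, 7, 3, 1, 5]
Step 2: Midrank |d_i| (ties get averaged ranks).
ranks: |2|->3, |1|->1.5, |7|->6, |3|->4, |1|->1.5, |5|->5
Step 3: Attach original signs; sum ranks with positive sign and with negative sign.
W+ = 3 + 6 + 1.5 = 10.5
W- = 1.5 + 4 + 5 = 10.5
(Check: W+ + W- = 21 should equal n(n+1)/2 = 21.)
Step 4: Test statistic W = min(W+, W-) = 10.5.
Step 5: Ties in |d|, so use the tie-corrected normal approximation.
        E[W] = n(n+1)/4 = 6*7/4 = 10.5.
        Tie groups: |d|=1 (t=2); sum(t^3 - t) = 6.
        Var[W] = n(n+1)(2n+1)/24 - sum(t^3-t)/48 = 546/24 - 6/48 = 22.625.
        z = (W - E[W]) / sqrt(Var[W]) = (10.5 - 10.5) / 4.7566 = 0.0000.
        Two-sided p = 2*Phi(z) = 1.000000.
Step 6: alpha = 0.1. fail to reject H0.

W+ = 10.5, W- = 10.5, W = min = 10.5, p = 1.000000, fail to reject H0.


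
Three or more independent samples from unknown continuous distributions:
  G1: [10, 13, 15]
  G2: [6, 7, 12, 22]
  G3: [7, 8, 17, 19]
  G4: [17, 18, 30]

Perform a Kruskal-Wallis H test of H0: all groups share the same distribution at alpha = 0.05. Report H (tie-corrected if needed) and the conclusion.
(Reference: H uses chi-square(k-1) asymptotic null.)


Step 1: Combine all N = 14 observations and assign midranks.
sorted (value, group, rank): (6,G2,1), (7,G2,2.5), (7,G3,2.5), (8,G3,4), (10,G1,5), (12,G2,6), (13,G1,7), (15,G1,8), (17,G3,9.5), (17,G4,9.5), (18,G4,11), (19,G3,12), (22,G2,13), (30,G4,14)
Step 2: Sum ranks within each group.
R_1 = 20 (n_1 = 3)
R_2 = 22.5 (n_2 = 4)
R_3 = 28 (n_3 = 4)
R_4 = 34.5 (n_4 = 3)
Step 3: H = 12/(N(N+1)) * sum(R_i^2/n_i) - 3(N+1)
     = 12/(14*15) * (20^2/3 + 22.5^2/4 + 28^2/4 + 34.5^2/3) - 3*15
     = 0.057143 * 852.646 - 45
     = 3.722619.
Step 4: Ties present; correction factor C = 1 - 12/(14^3 - 14) = 0.995604. Corrected H = 3.722619 / 0.995604 = 3.739054.
Step 5: Under H0, H ~ chi^2(3); p-value = 0.291055.
Step 6: alpha = 0.05. fail to reject H0.

H = 3.7391, df = 3, p = 0.291055, fail to reject H0.


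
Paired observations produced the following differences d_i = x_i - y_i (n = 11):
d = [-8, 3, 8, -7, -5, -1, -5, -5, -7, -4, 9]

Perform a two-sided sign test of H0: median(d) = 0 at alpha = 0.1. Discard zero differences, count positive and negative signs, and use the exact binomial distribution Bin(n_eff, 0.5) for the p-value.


Step 1: Discard zero differences. Original n = 11; n_eff = number of nonzero differences = 11.
Nonzero differences (with sign): -8, +3, +8, -7, -5, -1, -5, -5, -7, -4, +9
Step 2: Count signs: positive = 3, negative = 8.
Step 3: Under H0: P(positive) = 0.5, so the number of positives S ~ Bin(11, 0.5).
Step 4: Two-sided exact p-value = sum of Bin(11,0.5) probabilities at or below the observed probability = 0.226562.
Step 5: alpha = 0.1. fail to reject H0.

n_eff = 11, pos = 3, neg = 8, p = 0.226562, fail to reject H0.


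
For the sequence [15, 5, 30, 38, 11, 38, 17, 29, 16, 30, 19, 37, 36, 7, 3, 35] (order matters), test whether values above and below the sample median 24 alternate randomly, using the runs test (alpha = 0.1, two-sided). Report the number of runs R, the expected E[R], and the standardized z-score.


Step 1: Compute median = 24; label A = above, B = below.
Labels in order: BBAABABABABAABBA  (n_A = 8, n_B = 8)
Step 2: Count runs R = 12.
Step 3: Under H0 (random ordering), E[R] = 2*n_A*n_B/(n_A+n_B) + 1 = 2*8*8/16 + 1 = 9.0000.
        Var[R] = 2*n_A*n_B*(2*n_A*n_B - n_A - n_B) / ((n_A+n_B)^2 * (n_A+n_B-1)) = 14336/3840 = 3.7333.
        SD[R] = 1.9322.
Step 4: Continuity-corrected z = (R - 0.5 - E[R]) / SD[R] = (12 - 0.5 - 9.0000) / 1.9322 = 1.2939.
Step 5: Two-sided p-value via normal approximation = 2*(1 - Phi(|z|)) = 0.195709.
Step 6: alpha = 0.1. fail to reject H0.

R = 12, z = 1.2939, p = 0.195709, fail to reject H0.


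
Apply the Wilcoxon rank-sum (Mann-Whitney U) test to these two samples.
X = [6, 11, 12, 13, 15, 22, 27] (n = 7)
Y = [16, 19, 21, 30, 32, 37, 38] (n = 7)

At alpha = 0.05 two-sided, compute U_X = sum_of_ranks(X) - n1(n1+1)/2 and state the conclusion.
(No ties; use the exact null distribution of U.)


Step 1: Combine and sort all 14 observations; assign midranks.
sorted (value, group): (6,X), (11,X), (12,X), (13,X), (15,X), (16,Y), (19,Y), (21,Y), (22,X), (27,X), (30,Y), (32,Y), (37,Y), (38,Y)
ranks: 6->1, 11->2, 12->3, 13->4, 15->5, 16->6, 19->7, 21->8, 22->9, 27->10, 30->11, 32->12, 37->13, 38->14
Step 2: Rank sum for X: R1 = 1 + 2 + 3 + 4 + 5 + 9 + 10 = 34.
Step 3: U_X = R1 - n1(n1+1)/2 = 34 - 7*8/2 = 34 - 28 = 6.
       U_Y = n1*n2 - U_X = 49 - 6 = 43.
Step 4: No ties, so the exact null distribution of U (based on enumerating the C(14,7) = 3432 equally likely rank assignments) gives the two-sided p-value.
Step 5: p-value = 0.017483; compare to alpha = 0.05. reject H0.

U_X = 6, p = 0.017483, reject H0 at alpha = 0.05.


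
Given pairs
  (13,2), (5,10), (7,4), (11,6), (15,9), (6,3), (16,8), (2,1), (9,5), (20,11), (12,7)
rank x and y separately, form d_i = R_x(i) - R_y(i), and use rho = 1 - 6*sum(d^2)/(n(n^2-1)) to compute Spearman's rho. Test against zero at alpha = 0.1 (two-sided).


Step 1: Rank x and y separately (midranks; no ties here).
rank(x): 13->8, 5->2, 7->4, 11->6, 15->9, 6->3, 16->10, 2->1, 9->5, 20->11, 12->7
rank(y): 2->2, 10->10, 4->4, 6->6, 9->9, 3->3, 8->8, 1->1, 5->5, 11->11, 7->7
Step 2: d_i = R_x(i) - R_y(i); compute d_i^2.
  (8-2)^2=36, (2-10)^2=64, (4-4)^2=0, (6-6)^2=0, (9-9)^2=0, (3-3)^2=0, (10-8)^2=4, (1-1)^2=0, (5-5)^2=0, (11-11)^2=0, (7-7)^2=0
sum(d^2) = 104.
Step 3: rho = 1 - 6*104 / (11*(11^2 - 1)) = 1 - 624/1320 = 0.527273.
Step 4: Under H0, t = rho * sqrt((n-2)/(1-rho^2)) = 1.8616 ~ t(9).
Step 5: Two-sided p-value from the t-distribution with 9 df = 0.095565.
Step 6: alpha = 0.1. reject H0.

rho = 0.5273, p = 0.095565, reject H0 at alpha = 0.1.


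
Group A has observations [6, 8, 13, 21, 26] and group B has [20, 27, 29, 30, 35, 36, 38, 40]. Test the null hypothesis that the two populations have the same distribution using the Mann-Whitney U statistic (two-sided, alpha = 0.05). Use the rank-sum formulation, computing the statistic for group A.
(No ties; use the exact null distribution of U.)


Step 1: Combine and sort all 13 observations; assign midranks.
sorted (value, group): (6,X), (8,X), (13,X), (20,Y), (21,X), (26,X), (27,Y), (29,Y), (30,Y), (35,Y), (36,Y), (38,Y), (40,Y)
ranks: 6->1, 8->2, 13->3, 20->4, 21->5, 26->6, 27->7, 29->8, 30->9, 35->10, 36->11, 38->12, 40->13
Step 2: Rank sum for X: R1 = 1 + 2 + 3 + 5 + 6 = 17.
Step 3: U_X = R1 - n1(n1+1)/2 = 17 - 5*6/2 = 17 - 15 = 2.
       U_Y = n1*n2 - U_X = 40 - 2 = 38.
Step 4: No ties, so the exact null distribution of U (based on enumerating the C(13,5) = 1287 equally likely rank assignments) gives the two-sided p-value.
Step 5: p-value = 0.006216; compare to alpha = 0.05. reject H0.

U_X = 2, p = 0.006216, reject H0 at alpha = 0.05.


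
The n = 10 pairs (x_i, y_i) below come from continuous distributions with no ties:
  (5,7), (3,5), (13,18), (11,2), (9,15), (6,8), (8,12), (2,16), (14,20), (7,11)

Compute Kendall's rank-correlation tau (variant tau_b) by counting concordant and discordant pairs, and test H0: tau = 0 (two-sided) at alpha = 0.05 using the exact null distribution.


Step 1: Enumerate the 45 unordered pairs (i,j) with i<j and classify each by sign(x_j-x_i) * sign(y_j-y_i).
  (1,2):dx=-2,dy=-2->C; (1,3):dx=+8,dy=+11->C; (1,4):dx=+6,dy=-5->D; (1,5):dx=+4,dy=+8->C
  (1,6):dx=+1,dy=+1->C; (1,7):dx=+3,dy=+5->C; (1,8):dx=-3,dy=+9->D; (1,9):dx=+9,dy=+13->C
  (1,10):dx=+2,dy=+4->C; (2,3):dx=+10,dy=+13->C; (2,4):dx=+8,dy=-3->D; (2,5):dx=+6,dy=+10->C
  (2,6):dx=+3,dy=+3->C; (2,7):dx=+5,dy=+7->C; (2,8):dx=-1,dy=+11->D; (2,9):dx=+11,dy=+15->C
  (2,10):dx=+4,dy=+6->C; (3,4):dx=-2,dy=-16->C; (3,5):dx=-4,dy=-3->C; (3,6):dx=-7,dy=-10->C
  (3,7):dx=-5,dy=-6->C; (3,8):dx=-11,dy=-2->C; (3,9):dx=+1,dy=+2->C; (3,10):dx=-6,dy=-7->C
  (4,5):dx=-2,dy=+13->D; (4,6):dx=-5,dy=+6->D; (4,7):dx=-3,dy=+10->D; (4,8):dx=-9,dy=+14->D
  (4,9):dx=+3,dy=+18->C; (4,10):dx=-4,dy=+9->D; (5,6):dx=-3,dy=-7->C; (5,7):dx=-1,dy=-3->C
  (5,8):dx=-7,dy=+1->D; (5,9):dx=+5,dy=+5->C; (5,10):dx=-2,dy=-4->C; (6,7):dx=+2,dy=+4->C
  (6,8):dx=-4,dy=+8->D; (6,9):dx=+8,dy=+12->C; (6,10):dx=+1,dy=+3->C; (7,8):dx=-6,dy=+4->D
  (7,9):dx=+6,dy=+8->C; (7,10):dx=-1,dy=-1->C; (8,9):dx=+12,dy=+4->C; (8,10):dx=+5,dy=-5->D
  (9,10):dx=-7,dy=-9->C
Step 2: C = 32, D = 13, total pairs = 45.
Step 3: tau = (C - D)/(n(n-1)/2) = (32 - 13)/45 = 0.422222.
Step 4: Exact two-sided p-value (enumerate n! = 3628800 permutations of y under H0): p = 0.108313.
Step 5: alpha = 0.05. fail to reject H0.

tau_b = 0.4222 (C=32, D=13), p = 0.108313, fail to reject H0.


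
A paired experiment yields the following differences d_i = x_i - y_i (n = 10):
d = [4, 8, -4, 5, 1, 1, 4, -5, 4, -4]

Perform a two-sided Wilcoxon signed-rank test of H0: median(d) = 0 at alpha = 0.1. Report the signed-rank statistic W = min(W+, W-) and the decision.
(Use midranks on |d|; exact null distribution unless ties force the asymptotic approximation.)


Step 1: Drop any zero differences (none here) and take |d_i|.
|d| = [4, 8, 4, 5, 1, 1, 4, 5, 4, 4]
Step 2: Midrank |d_i| (ties get averaged ranks).
ranks: |4|->5, |8|->10, |4|->5, |5|->8.5, |1|->1.5, |1|->1.5, |4|->5, |5|->8.5, |4|->5, |4|->5
Step 3: Attach original signs; sum ranks with positive sign and with negative sign.
W+ = 5 + 10 + 8.5 + 1.5 + 1.5 + 5 + 5 = 36.5
W- = 5 + 8.5 + 5 = 18.5
(Check: W+ + W- = 55 should equal n(n+1)/2 = 55.)
Step 4: Test statistic W = min(W+, W-) = 18.5.
Step 5: Ties in |d|, so use the tie-corrected normal approximation.
        E[W] = n(n+1)/4 = 10*11/4 = 27.5.
        Tie groups: |d|=1 (t=2), |d|=4 (t=5), |d|=5 (t=2); sum(t^3 - t) = 132.
        Var[W] = n(n+1)(2n+1)/24 - sum(t^3-t)/48 = 2310/24 - 132/48 = 93.5.
        z = (W - E[W]) / sqrt(Var[W]) = (18.5 - 27.5) / 9.6695 = -0.9308.
        Two-sided p = 2*Phi(z) = 0.351979.
Step 6: alpha = 0.1. fail to reject H0.

W+ = 36.5, W- = 18.5, W = min = 18.5, p = 0.351979, fail to reject H0.


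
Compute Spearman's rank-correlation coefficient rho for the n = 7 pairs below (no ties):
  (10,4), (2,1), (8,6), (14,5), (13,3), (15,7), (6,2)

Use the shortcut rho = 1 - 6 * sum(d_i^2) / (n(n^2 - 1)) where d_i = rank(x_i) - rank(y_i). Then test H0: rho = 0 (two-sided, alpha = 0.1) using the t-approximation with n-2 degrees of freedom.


Step 1: Rank x and y separately (midranks; no ties here).
rank(x): 10->4, 2->1, 8->3, 14->6, 13->5, 15->7, 6->2
rank(y): 4->4, 1->1, 6->6, 5->5, 3->3, 7->7, 2->2
Step 2: d_i = R_x(i) - R_y(i); compute d_i^2.
  (4-4)^2=0, (1-1)^2=0, (3-6)^2=9, (6-5)^2=1, (5-3)^2=4, (7-7)^2=0, (2-2)^2=0
sum(d^2) = 14.
Step 3: rho = 1 - 6*14 / (7*(7^2 - 1)) = 1 - 84/336 = 0.750000.
Step 4: Under H0, t = rho * sqrt((n-2)/(1-rho^2)) = 2.5355 ~ t(5).
Step 5: Two-sided p-value from the t-distribution with 5 df = 0.052181.
Step 6: alpha = 0.1. reject H0.

rho = 0.7500, p = 0.052181, reject H0 at alpha = 0.1.


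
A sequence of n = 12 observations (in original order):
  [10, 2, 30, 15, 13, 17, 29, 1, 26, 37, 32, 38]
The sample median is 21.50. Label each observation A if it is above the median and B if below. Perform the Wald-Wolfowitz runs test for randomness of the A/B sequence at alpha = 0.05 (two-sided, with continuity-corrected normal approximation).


Step 1: Compute median = 21.50; label A = above, B = below.
Labels in order: BBABBBABAAAA  (n_A = 6, n_B = 6)
Step 2: Count runs R = 6.
Step 3: Under H0 (random ordering), E[R] = 2*n_A*n_B/(n_A+n_B) + 1 = 2*6*6/12 + 1 = 7.0000.
        Var[R] = 2*n_A*n_B*(2*n_A*n_B - n_A - n_B) / ((n_A+n_B)^2 * (n_A+n_B-1)) = 4320/1584 = 2.7273.
        SD[R] = 1.6514.
Step 4: Continuity-corrected z = (R + 0.5 - E[R]) / SD[R] = (6 + 0.5 - 7.0000) / 1.6514 = -0.3028.
Step 5: Two-sided p-value via normal approximation = 2*(1 - Phi(|z|)) = 0.762069.
Step 6: alpha = 0.05. fail to reject H0.

R = 6, z = -0.3028, p = 0.762069, fail to reject H0.


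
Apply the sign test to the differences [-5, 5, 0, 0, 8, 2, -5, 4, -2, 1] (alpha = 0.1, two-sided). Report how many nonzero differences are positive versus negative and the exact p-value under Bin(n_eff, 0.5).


Step 1: Discard zero differences. Original n = 10; n_eff = number of nonzero differences = 8.
Nonzero differences (with sign): -5, +5, +8, +2, -5, +4, -2, +1
Step 2: Count signs: positive = 5, negative = 3.
Step 3: Under H0: P(positive) = 0.5, so the number of positives S ~ Bin(8, 0.5).
Step 4: Two-sided exact p-value = sum of Bin(8,0.5) probabilities at or below the observed probability = 0.726562.
Step 5: alpha = 0.1. fail to reject H0.

n_eff = 8, pos = 5, neg = 3, p = 0.726562, fail to reject H0.


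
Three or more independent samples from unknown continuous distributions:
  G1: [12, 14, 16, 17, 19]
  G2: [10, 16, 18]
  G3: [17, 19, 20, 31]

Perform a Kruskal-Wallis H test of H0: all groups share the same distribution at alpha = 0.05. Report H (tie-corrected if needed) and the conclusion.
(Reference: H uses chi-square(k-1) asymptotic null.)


Step 1: Combine all N = 12 observations and assign midranks.
sorted (value, group, rank): (10,G2,1), (12,G1,2), (14,G1,3), (16,G1,4.5), (16,G2,4.5), (17,G1,6.5), (17,G3,6.5), (18,G2,8), (19,G1,9.5), (19,G3,9.5), (20,G3,11), (31,G3,12)
Step 2: Sum ranks within each group.
R_1 = 25.5 (n_1 = 5)
R_2 = 13.5 (n_2 = 3)
R_3 = 39 (n_3 = 4)
Step 3: H = 12/(N(N+1)) * sum(R_i^2/n_i) - 3(N+1)
     = 12/(12*13) * (25.5^2/5 + 13.5^2/3 + 39^2/4) - 3*13
     = 0.076923 * 571.05 - 39
     = 4.926923.
Step 4: Ties present; correction factor C = 1 - 18/(12^3 - 12) = 0.989510. Corrected H = 4.926923 / 0.989510 = 4.979152.
Step 5: Under H0, H ~ chi^2(2); p-value = 0.082945.
Step 6: alpha = 0.05. fail to reject H0.

H = 4.9792, df = 2, p = 0.082945, fail to reject H0.


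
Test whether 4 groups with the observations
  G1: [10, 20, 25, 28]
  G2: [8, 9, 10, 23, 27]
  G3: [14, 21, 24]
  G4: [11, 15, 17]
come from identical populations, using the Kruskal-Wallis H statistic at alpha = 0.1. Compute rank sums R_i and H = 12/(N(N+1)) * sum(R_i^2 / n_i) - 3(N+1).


Step 1: Combine all N = 15 observations and assign midranks.
sorted (value, group, rank): (8,G2,1), (9,G2,2), (10,G1,3.5), (10,G2,3.5), (11,G4,5), (14,G3,6), (15,G4,7), (17,G4,8), (20,G1,9), (21,G3,10), (23,G2,11), (24,G3,12), (25,G1,13), (27,G2,14), (28,G1,15)
Step 2: Sum ranks within each group.
R_1 = 40.5 (n_1 = 4)
R_2 = 31.5 (n_2 = 5)
R_3 = 28 (n_3 = 3)
R_4 = 20 (n_4 = 3)
Step 3: H = 12/(N(N+1)) * sum(R_i^2/n_i) - 3(N+1)
     = 12/(15*16) * (40.5^2/4 + 31.5^2/5 + 28^2/3 + 20^2/3) - 3*16
     = 0.050000 * 1003.18 - 48
     = 2.158958.
Step 4: Ties present; correction factor C = 1 - 6/(15^3 - 15) = 0.998214. Corrected H = 2.158958 / 0.998214 = 2.162821.
Step 5: Under H0, H ~ chi^2(3); p-value = 0.539309.
Step 6: alpha = 0.1. fail to reject H0.

H = 2.1628, df = 3, p = 0.539309, fail to reject H0.


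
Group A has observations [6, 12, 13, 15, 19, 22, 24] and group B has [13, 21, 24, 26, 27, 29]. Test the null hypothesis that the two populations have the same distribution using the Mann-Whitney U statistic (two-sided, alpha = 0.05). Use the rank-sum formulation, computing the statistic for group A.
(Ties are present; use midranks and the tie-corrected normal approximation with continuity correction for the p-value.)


Step 1: Combine and sort all 13 observations; assign midranks.
sorted (value, group): (6,X), (12,X), (13,X), (13,Y), (15,X), (19,X), (21,Y), (22,X), (24,X), (24,Y), (26,Y), (27,Y), (29,Y)
ranks: 6->1, 12->2, 13->3.5, 13->3.5, 15->5, 19->6, 21->7, 22->8, 24->9.5, 24->9.5, 26->11, 27->12, 29->13
Step 2: Rank sum for X: R1 = 1 + 2 + 3.5 + 5 + 6 + 8 + 9.5 = 35.
Step 3: U_X = R1 - n1(n1+1)/2 = 35 - 7*8/2 = 35 - 28 = 7.
       U_Y = n1*n2 - U_X = 42 - 7 = 35.
Step 4: Ties are present, so use the tie-corrected normal approximation (with continuity correction) for the p-value.
Step 5: p-value = 0.053126; compare to alpha = 0.05. fail to reject H0.

U_X = 7, p = 0.053126, fail to reject H0 at alpha = 0.05.


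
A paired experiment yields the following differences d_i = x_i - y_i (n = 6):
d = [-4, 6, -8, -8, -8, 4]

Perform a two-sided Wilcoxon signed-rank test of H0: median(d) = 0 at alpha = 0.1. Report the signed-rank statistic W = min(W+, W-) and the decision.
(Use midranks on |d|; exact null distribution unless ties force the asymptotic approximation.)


Step 1: Drop any zero differences (none here) and take |d_i|.
|d| = [4, 6, 8, 8, 8, 4]
Step 2: Midrank |d_i| (ties get averaged ranks).
ranks: |4|->1.5, |6|->3, |8|->5, |8|->5, |8|->5, |4|->1.5
Step 3: Attach original signs; sum ranks with positive sign and with negative sign.
W+ = 3 + 1.5 = 4.5
W- = 1.5 + 5 + 5 + 5 = 16.5
(Check: W+ + W- = 21 should equal n(n+1)/2 = 21.)
Step 4: Test statistic W = min(W+, W-) = 4.5.
Step 5: Ties in |d|, so use the tie-corrected normal approximation.
        E[W] = n(n+1)/4 = 6*7/4 = 10.5.
        Tie groups: |d|=4 (t=2), |d|=8 (t=3); sum(t^3 - t) = 30.
        Var[W] = n(n+1)(2n+1)/24 - sum(t^3-t)/48 = 546/24 - 30/48 = 22.125.
        z = (W - E[W]) / sqrt(Var[W]) = (4.5 - 10.5) / 4.7037 = -1.2756.
        Two-sided p = 2*Phi(z) = 0.202102.
Step 6: alpha = 0.1. fail to reject H0.

W+ = 4.5, W- = 16.5, W = min = 4.5, p = 0.202102, fail to reject H0.


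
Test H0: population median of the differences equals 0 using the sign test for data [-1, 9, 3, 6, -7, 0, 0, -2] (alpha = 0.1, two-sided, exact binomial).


Step 1: Discard zero differences. Original n = 8; n_eff = number of nonzero differences = 6.
Nonzero differences (with sign): -1, +9, +3, +6, -7, -2
Step 2: Count signs: positive = 3, negative = 3.
Step 3: Under H0: P(positive) = 0.5, so the number of positives S ~ Bin(6, 0.5).
Step 4: Two-sided exact p-value = sum of Bin(6,0.5) probabilities at or below the observed probability = 1.000000.
Step 5: alpha = 0.1. fail to reject H0.

n_eff = 6, pos = 3, neg = 3, p = 1.000000, fail to reject H0.


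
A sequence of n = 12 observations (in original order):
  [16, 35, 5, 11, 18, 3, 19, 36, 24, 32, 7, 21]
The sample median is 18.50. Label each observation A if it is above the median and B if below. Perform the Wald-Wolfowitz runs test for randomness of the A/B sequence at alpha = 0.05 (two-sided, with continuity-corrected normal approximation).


Step 1: Compute median = 18.50; label A = above, B = below.
Labels in order: BABBBBAAAABA  (n_A = 6, n_B = 6)
Step 2: Count runs R = 6.
Step 3: Under H0 (random ordering), E[R] = 2*n_A*n_B/(n_A+n_B) + 1 = 2*6*6/12 + 1 = 7.0000.
        Var[R] = 2*n_A*n_B*(2*n_A*n_B - n_A - n_B) / ((n_A+n_B)^2 * (n_A+n_B-1)) = 4320/1584 = 2.7273.
        SD[R] = 1.6514.
Step 4: Continuity-corrected z = (R + 0.5 - E[R]) / SD[R] = (6 + 0.5 - 7.0000) / 1.6514 = -0.3028.
Step 5: Two-sided p-value via normal approximation = 2*(1 - Phi(|z|)) = 0.762069.
Step 6: alpha = 0.05. fail to reject H0.

R = 6, z = -0.3028, p = 0.762069, fail to reject H0.


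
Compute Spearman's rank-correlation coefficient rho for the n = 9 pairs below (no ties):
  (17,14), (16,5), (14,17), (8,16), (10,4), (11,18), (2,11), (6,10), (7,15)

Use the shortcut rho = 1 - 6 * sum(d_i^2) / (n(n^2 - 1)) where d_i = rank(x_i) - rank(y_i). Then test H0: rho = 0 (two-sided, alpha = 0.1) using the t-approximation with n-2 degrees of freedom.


Step 1: Rank x and y separately (midranks; no ties here).
rank(x): 17->9, 16->8, 14->7, 8->4, 10->5, 11->6, 2->1, 6->2, 7->3
rank(y): 14->5, 5->2, 17->8, 16->7, 4->1, 18->9, 11->4, 10->3, 15->6
Step 2: d_i = R_x(i) - R_y(i); compute d_i^2.
  (9-5)^2=16, (8-2)^2=36, (7-8)^2=1, (4-7)^2=9, (5-1)^2=16, (6-9)^2=9, (1-4)^2=9, (2-3)^2=1, (3-6)^2=9
sum(d^2) = 106.
Step 3: rho = 1 - 6*106 / (9*(9^2 - 1)) = 1 - 636/720 = 0.116667.
Step 4: Under H0, t = rho * sqrt((n-2)/(1-rho^2)) = 0.3108 ~ t(7).
Step 5: Two-sided p-value from the t-distribution with 7 df = 0.765008.
Step 6: alpha = 0.1. fail to reject H0.

rho = 0.1167, p = 0.765008, fail to reject H0 at alpha = 0.1.


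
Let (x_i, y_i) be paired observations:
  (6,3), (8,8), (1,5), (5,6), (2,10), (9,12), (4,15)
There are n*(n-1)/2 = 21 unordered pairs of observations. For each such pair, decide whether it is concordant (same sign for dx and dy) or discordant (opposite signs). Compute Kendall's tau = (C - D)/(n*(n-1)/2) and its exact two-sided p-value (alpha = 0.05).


Step 1: Enumerate the 21 unordered pairs (i,j) with i<j and classify each by sign(x_j-x_i) * sign(y_j-y_i).
  (1,2):dx=+2,dy=+5->C; (1,3):dx=-5,dy=+2->D; (1,4):dx=-1,dy=+3->D; (1,5):dx=-4,dy=+7->D
  (1,6):dx=+3,dy=+9->C; (1,7):dx=-2,dy=+12->D; (2,3):dx=-7,dy=-3->C; (2,4):dx=-3,dy=-2->C
  (2,5):dx=-6,dy=+2->D; (2,6):dx=+1,dy=+4->C; (2,7):dx=-4,dy=+7->D; (3,4):dx=+4,dy=+1->C
  (3,5):dx=+1,dy=+5->C; (3,6):dx=+8,dy=+7->C; (3,7):dx=+3,dy=+10->C; (4,5):dx=-3,dy=+4->D
  (4,6):dx=+4,dy=+6->C; (4,7):dx=-1,dy=+9->D; (5,6):dx=+7,dy=+2->C; (5,7):dx=+2,dy=+5->C
  (6,7):dx=-5,dy=+3->D
Step 2: C = 12, D = 9, total pairs = 21.
Step 3: tau = (C - D)/(n(n-1)/2) = (12 - 9)/21 = 0.142857.
Step 4: Exact two-sided p-value (enumerate n! = 5040 permutations of y under H0): p = 0.772619.
Step 5: alpha = 0.05. fail to reject H0.

tau_b = 0.1429 (C=12, D=9), p = 0.772619, fail to reject H0.


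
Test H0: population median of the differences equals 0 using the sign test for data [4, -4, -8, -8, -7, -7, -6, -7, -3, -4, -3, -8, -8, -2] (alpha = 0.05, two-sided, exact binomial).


Step 1: Discard zero differences. Original n = 14; n_eff = number of nonzero differences = 14.
Nonzero differences (with sign): +4, -4, -8, -8, -7, -7, -6, -7, -3, -4, -3, -8, -8, -2
Step 2: Count signs: positive = 1, negative = 13.
Step 3: Under H0: P(positive) = 0.5, so the number of positives S ~ Bin(14, 0.5).
Step 4: Two-sided exact p-value = sum of Bin(14,0.5) probabilities at or below the observed probability = 0.001831.
Step 5: alpha = 0.05. reject H0.

n_eff = 14, pos = 1, neg = 13, p = 0.001831, reject H0.


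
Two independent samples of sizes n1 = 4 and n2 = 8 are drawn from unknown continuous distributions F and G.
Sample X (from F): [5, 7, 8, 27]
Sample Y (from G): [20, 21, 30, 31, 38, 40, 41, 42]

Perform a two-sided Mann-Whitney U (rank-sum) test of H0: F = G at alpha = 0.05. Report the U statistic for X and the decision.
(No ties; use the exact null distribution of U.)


Step 1: Combine and sort all 12 observations; assign midranks.
sorted (value, group): (5,X), (7,X), (8,X), (20,Y), (21,Y), (27,X), (30,Y), (31,Y), (38,Y), (40,Y), (41,Y), (42,Y)
ranks: 5->1, 7->2, 8->3, 20->4, 21->5, 27->6, 30->7, 31->8, 38->9, 40->10, 41->11, 42->12
Step 2: Rank sum for X: R1 = 1 + 2 + 3 + 6 = 12.
Step 3: U_X = R1 - n1(n1+1)/2 = 12 - 4*5/2 = 12 - 10 = 2.
       U_Y = n1*n2 - U_X = 32 - 2 = 30.
Step 4: No ties, so the exact null distribution of U (based on enumerating the C(12,4) = 495 equally likely rank assignments) gives the two-sided p-value.
Step 5: p-value = 0.016162; compare to alpha = 0.05. reject H0.

U_X = 2, p = 0.016162, reject H0 at alpha = 0.05.


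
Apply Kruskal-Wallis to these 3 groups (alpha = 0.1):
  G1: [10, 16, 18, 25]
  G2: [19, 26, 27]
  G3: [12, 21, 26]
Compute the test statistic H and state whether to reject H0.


Step 1: Combine all N = 10 observations and assign midranks.
sorted (value, group, rank): (10,G1,1), (12,G3,2), (16,G1,3), (18,G1,4), (19,G2,5), (21,G3,6), (25,G1,7), (26,G2,8.5), (26,G3,8.5), (27,G2,10)
Step 2: Sum ranks within each group.
R_1 = 15 (n_1 = 4)
R_2 = 23.5 (n_2 = 3)
R_3 = 16.5 (n_3 = 3)
Step 3: H = 12/(N(N+1)) * sum(R_i^2/n_i) - 3(N+1)
     = 12/(10*11) * (15^2/4 + 23.5^2/3 + 16.5^2/3) - 3*11
     = 0.109091 * 331.083 - 33
     = 3.118182.
Step 4: Ties present; correction factor C = 1 - 6/(10^3 - 10) = 0.993939. Corrected H = 3.118182 / 0.993939 = 3.137195.
Step 5: Under H0, H ~ chi^2(2); p-value = 0.208337.
Step 6: alpha = 0.1. fail to reject H0.

H = 3.1372, df = 2, p = 0.208337, fail to reject H0.


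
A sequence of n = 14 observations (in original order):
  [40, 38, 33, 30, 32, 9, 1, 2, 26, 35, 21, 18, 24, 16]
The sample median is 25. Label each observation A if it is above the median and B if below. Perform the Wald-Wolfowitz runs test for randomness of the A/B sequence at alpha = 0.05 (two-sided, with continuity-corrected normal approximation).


Step 1: Compute median = 25; label A = above, B = below.
Labels in order: AAAAABBBAABBBB  (n_A = 7, n_B = 7)
Step 2: Count runs R = 4.
Step 3: Under H0 (random ordering), E[R] = 2*n_A*n_B/(n_A+n_B) + 1 = 2*7*7/14 + 1 = 8.0000.
        Var[R] = 2*n_A*n_B*(2*n_A*n_B - n_A - n_B) / ((n_A+n_B)^2 * (n_A+n_B-1)) = 8232/2548 = 3.2308.
        SD[R] = 1.7974.
Step 4: Continuity-corrected z = (R + 0.5 - E[R]) / SD[R] = (4 + 0.5 - 8.0000) / 1.7974 = -1.9472.
Step 5: Two-sided p-value via normal approximation = 2*(1 - Phi(|z|)) = 0.051508.
Step 6: alpha = 0.05. fail to reject H0.

R = 4, z = -1.9472, p = 0.051508, fail to reject H0.


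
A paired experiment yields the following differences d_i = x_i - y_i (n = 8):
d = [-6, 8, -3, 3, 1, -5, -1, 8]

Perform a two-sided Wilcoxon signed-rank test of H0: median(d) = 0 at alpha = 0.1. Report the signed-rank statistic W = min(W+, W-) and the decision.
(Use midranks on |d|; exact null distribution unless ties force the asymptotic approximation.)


Step 1: Drop any zero differences (none here) and take |d_i|.
|d| = [6, 8, 3, 3, 1, 5, 1, 8]
Step 2: Midrank |d_i| (ties get averaged ranks).
ranks: |6|->6, |8|->7.5, |3|->3.5, |3|->3.5, |1|->1.5, |5|->5, |1|->1.5, |8|->7.5
Step 3: Attach original signs; sum ranks with positive sign and with negative sign.
W+ = 7.5 + 3.5 + 1.5 + 7.5 = 20
W- = 6 + 3.5 + 5 + 1.5 = 16
(Check: W+ + W- = 36 should equal n(n+1)/2 = 36.)
Step 4: Test statistic W = min(W+, W-) = 16.
Step 5: Ties in |d|, so use the tie-corrected normal approximation.
        E[W] = n(n+1)/4 = 8*9/4 = 18.
        Tie groups: |d|=1 (t=2), |d|=3 (t=2), |d|=8 (t=2); sum(t^3 - t) = 18.
        Var[W] = n(n+1)(2n+1)/24 - sum(t^3-t)/48 = 1224/24 - 18/48 = 50.625.
        z = (W - E[W]) / sqrt(Var[W]) = (16 - 18) / 7.1151 = -0.2811.
        Two-sided p = 2*Phi(z) = 0.778640.
Step 6: alpha = 0.1. fail to reject H0.

W+ = 20, W- = 16, W = min = 16, p = 0.778640, fail to reject H0.


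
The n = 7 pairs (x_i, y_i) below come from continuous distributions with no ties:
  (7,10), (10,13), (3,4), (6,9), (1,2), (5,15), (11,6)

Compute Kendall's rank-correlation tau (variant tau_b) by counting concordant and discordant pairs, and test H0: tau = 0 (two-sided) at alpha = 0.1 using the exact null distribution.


Step 1: Enumerate the 21 unordered pairs (i,j) with i<j and classify each by sign(x_j-x_i) * sign(y_j-y_i).
  (1,2):dx=+3,dy=+3->C; (1,3):dx=-4,dy=-6->C; (1,4):dx=-1,dy=-1->C; (1,5):dx=-6,dy=-8->C
  (1,6):dx=-2,dy=+5->D; (1,7):dx=+4,dy=-4->D; (2,3):dx=-7,dy=-9->C; (2,4):dx=-4,dy=-4->C
  (2,5):dx=-9,dy=-11->C; (2,6):dx=-5,dy=+2->D; (2,7):dx=+1,dy=-7->D; (3,4):dx=+3,dy=+5->C
  (3,5):dx=-2,dy=-2->C; (3,6):dx=+2,dy=+11->C; (3,7):dx=+8,dy=+2->C; (4,5):dx=-5,dy=-7->C
  (4,6):dx=-1,dy=+6->D; (4,7):dx=+5,dy=-3->D; (5,6):dx=+4,dy=+13->C; (5,7):dx=+10,dy=+4->C
  (6,7):dx=+6,dy=-9->D
Step 2: C = 14, D = 7, total pairs = 21.
Step 3: tau = (C - D)/(n(n-1)/2) = (14 - 7)/21 = 0.333333.
Step 4: Exact two-sided p-value (enumerate n! = 5040 permutations of y under H0): p = 0.381349.
Step 5: alpha = 0.1. fail to reject H0.

tau_b = 0.3333 (C=14, D=7), p = 0.381349, fail to reject H0.
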